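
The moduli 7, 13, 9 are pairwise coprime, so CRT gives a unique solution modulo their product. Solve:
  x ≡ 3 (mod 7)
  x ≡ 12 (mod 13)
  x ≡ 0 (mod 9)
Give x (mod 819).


Moduli 7, 13, 9 are pairwise coprime; by CRT there is a unique solution modulo M = 7 · 13 · 9 = 819.
Solve pairwise, accumulating the modulus:
  Start with x ≡ 3 (mod 7).
  Combine with x ≡ 12 (mod 13): since gcd(7, 13) = 1, we get a unique residue mod 91.
    Write x = 3 + 7·t and substitute into x ≡ 12 (mod 13): 7·t ≡ 12 − 3 = 9 (mod 13).
    The inverse of 7 mod 13 is 2 (since 7·2 = 14 = 1·13 + 1), so t ≡ 2·9 = 18 ≡ 5 (mod 13).
    Then x = 3 + 7·5 = 38, valid modulo lcm(7, 13) = 91: x ≡ 38 (mod 91).
  Combine with x ≡ 0 (mod 9): since gcd(91, 9) = 1, we get a unique residue mod 819.
    Write x = 38 + 91·t and substitute into x ≡ 0 (mod 9): 91·t ≡ 0 − 38 = -38 (mod 9).
    Reduce coefficients mod 9: 1·t ≡ 7 (mod 9).
    So t ≡ 7 (mod 9).
    Then x = 38 + 91·7 = 675, valid modulo lcm(91, 9) = 819: x ≡ 675 (mod 819).
Verify: 675 mod 7 = 3 ✓, 675 mod 13 = 12 ✓, 675 mod 9 = 0 ✓.

x ≡ 675 (mod 819).


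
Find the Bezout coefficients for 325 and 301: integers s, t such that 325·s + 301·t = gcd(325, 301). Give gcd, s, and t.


Euclidean algorithm on (325, 301) — divide until remainder is 0:
  325 = 1 · 301 + 24
  301 = 12 · 24 + 13
  24 = 1 · 13 + 11
  13 = 1 · 11 + 2
  11 = 5 · 2 + 1
  2 = 2 · 1 + 0
gcd(325, 301) = 1.
Track Bezout coefficients alongside the remainders: start with r₀ = 325 = a·1 + b·0 (s = 1, t = 0) and r₁ = 301 = a·0 + b·1 (s = 0, t = 1); each new remainder r_{k+1} = r_{k-1} − q_k·r_k inherits s_{k+1} = s_{k-1} − q_k·s_k, t_{k+1} = t_{k-1} − q_k·t_k, so r_k = a·s_k + b·t_k at every step:
  q = 1: r = 24, s = 1 − 1·0 = 1, t = 0 − 1·1 = -1  (check: 325·1 + 301·(-1) = 24)
  q = 12: r = 13, s = 0 − 12·1 = -12, t = 1 − 12·(-1) = 13  (check: 325·(-12) + 301·13 = 13)
  q = 1: r = 11, s = 1 − 1·(-12) = 13, t = -1 − 1·13 = -14  (check: 325·13 + 301·(-14) = 11)
  q = 1: r = 2, s = -12 − 1·13 = -25, t = 13 − 1·(-14) = 27  (check: 325·(-25) + 301·27 = 2)
  q = 5: r = 1, s = 13 − 5·(-25) = 138, t = -14 − 5·27 = -149  (check: 325·138 + 301·(-149) = 1)
The row with r = 1 (the gcd) gives the Bezout coefficients s = 138, t = -149.
Result: 325 · (138) + 301 · (-149) = 1.

gcd(325, 301) = 1; s = 138, t = -149 (check: 325·138 + 301·(-149) = 1).


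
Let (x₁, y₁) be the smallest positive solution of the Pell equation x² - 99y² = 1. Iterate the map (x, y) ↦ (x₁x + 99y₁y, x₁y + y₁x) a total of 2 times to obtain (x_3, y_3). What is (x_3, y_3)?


Step 1: Find the fundamental solution (x₁, y₁) of x² - 99y² = 1.
  Expand √99 as a continued fraction. a₀ = ⌊√99⌋ = 9; iterate m_{k+1} = d_k·a_k − m_k, d_{k+1} = (99 − m_{k+1}²)/d_k, a_{k+1} = ⌊(a₀ + m_{k+1})/d_{k+1}⌋ (starting m₀ = 0, d₀ = 1), with convergents p_k = a_k·p_{k-1} + p_{k-2}, q_k = a_k·q_{k-1} + q_{k-2} (p₋₁ = 1, q₋₁ = 0):
  k = 0: a₀ = 9; p₀/q₀ = 9/1; p₀² − 99·q₀² = 81 − 99 = -18.
  k = 1: m = 9, d = 18, a = ⌊(9 + 9)/18⌋ = 1; p/q = (1·9 + 1)/(1·1 + 0) = 10/1; p² − 99·q² = 100 − 99 = 1.
  The first convergent with p² − 99·q² = 1 gives the fundamental solution (x₁, y₁) = (10, 1).
Step 2: Apply the recurrence (x_{n+1}, y_{n+1}) = (x₁x_n + 99y₁y_n, x₁y_n + y₁x_n) repeatedly.
  From (x_1, y_1) = (10, 1): x_2 = 10·10 + 99·1·1 = 199; y_2 = 10·1 + 1·10 = 20.
  From (x_2, y_2) = (199, 20): x_3 = 10·199 + 99·1·20 = 3970; y_3 = 10·20 + 1·199 = 399.
Step 3: Verify x_3² - 99·y_3² = 15760900 - 15760899 = 1 (should be 1). ✓

(x_1, y_1) = (10, 1); (x_3, y_3) = (3970, 399).


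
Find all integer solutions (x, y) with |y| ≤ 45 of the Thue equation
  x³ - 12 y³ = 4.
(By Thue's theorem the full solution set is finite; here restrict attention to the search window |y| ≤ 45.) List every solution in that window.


The equation is x³ - 12y³ = 4. For fixed y, x³ = 12·y³ + 4, so a solution requires the RHS to be a perfect cube.
Strategy: iterate y from -45 to 45, compute RHS = 12·y³ + 4, and check whether it is a (positive or negative) perfect cube.
Check small values of y:
  y = 0: RHS = 4 is not a perfect cube.
  y = 1: RHS = 16 is not a perfect cube.
  y = -1: RHS = -8 = (-2)³ ⇒ x = -2 works.
  y = 2: RHS = 100 is not a perfect cube.
  y = -2: RHS = -92 is not a perfect cube.
  y = 3: RHS = 328 is not a perfect cube.
  y = -3: RHS = -320 is not a perfect cube.
Continuing the search up to |y| = 45 finds no further solutions beyond those listed.
Collected solutions: (-2, -1).

Solutions (with |y| ≤ 45): (-2, -1).


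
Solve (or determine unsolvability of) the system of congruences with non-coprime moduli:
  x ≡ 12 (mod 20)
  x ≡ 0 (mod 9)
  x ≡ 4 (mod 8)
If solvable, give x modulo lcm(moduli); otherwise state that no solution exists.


Moduli 20, 9, 8 are not pairwise coprime, so CRT works modulo lcm(m_i) when all pairwise compatibility conditions hold.
Pairwise compatibility: gcd(m_i, m_j) must divide a_i - a_j for every pair.
Merge one congruence at a time:
  Start: x ≡ 12 (mod 20).
  Combine with x ≡ 0 (mod 9): gcd(20, 9) = 1; 0 - 12 = -12, which IS divisible by 1, so compatible.
    Write x = 12 + 20·t and substitute into x ≡ 0 (mod 9): 20·t ≡ 0 − 12 = -12 (mod 9).
    Reduce coefficients mod 9: 2·t ≡ 6 (mod 9).
    The inverse of 2 mod 9 is 5 (since 2·5 = 10 = 1·9 + 1), so t ≡ 5·6 = 30 ≡ 3 (mod 9).
    Then x = 12 + 20·3 = 72, valid modulo lcm(20, 9) = 180: x ≡ 72 (mod 180).
  Combine with x ≡ 4 (mod 8): gcd(180, 8) = 4; 4 - 72 = -68, which IS divisible by 4, so compatible.
    Write x = 72 + 180·t and substitute into x ≡ 4 (mod 8): 180·t ≡ 4 − 72 = -68 (mod 8).
    Divide the congruence (and modulus) by g = 4: 45·t ≡ -17 (mod 2).
    Reduce coefficients mod 2: 1·t ≡ 1 (mod 2).
    So t ≡ 1 (mod 2).
    Then x = 72 + 180·1 = 252, valid modulo lcm(180, 8) = 360: x ≡ 252 (mod 360).
Verify: 252 mod 20 = 12, 252 mod 9 = 0, 252 mod 8 = 4.

x ≡ 252 (mod 360).


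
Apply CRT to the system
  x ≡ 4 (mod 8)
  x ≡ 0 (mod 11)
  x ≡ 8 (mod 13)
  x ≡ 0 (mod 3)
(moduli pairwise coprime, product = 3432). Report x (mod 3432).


Product of moduli M = 8 · 11 · 13 · 3 = 3432.
Merge one congruence at a time:
  Start: x ≡ 4 (mod 8).
  Combine with x ≡ 0 (mod 11); new modulus lcm = 88.
    Write x = 4 + 8·t and substitute into x ≡ 0 (mod 11): 8·t ≡ 0 − 4 = -4 (mod 11).
    Reduce coefficients mod 11: 8·t ≡ 7 (mod 11).
    The inverse of 8 mod 11 is 7 (since 8·7 = 56 = 5·11 + 1), so t ≡ 7·7 = 49 ≡ 5 (mod 11).
    Then x = 4 + 8·5 = 44, valid modulo lcm(8, 11) = 88: x ≡ 44 (mod 88).
  Combine with x ≡ 8 (mod 13); new modulus lcm = 1144.
    Write x = 44 + 88·t and substitute into x ≡ 8 (mod 13): 88·t ≡ 8 − 44 = -36 (mod 13).
    Reduce coefficients mod 13: 10·t ≡ 3 (mod 13).
    The inverse of 10 mod 13 is 4 (since 10·4 = 40 = 3·13 + 1), so t ≡ 4·3 = 12 ≡ 12 (mod 13).
    Then x = 44 + 88·12 = 1100, valid modulo lcm(88, 13) = 1144: x ≡ 1100 (mod 1144).
  Combine with x ≡ 0 (mod 3); new modulus lcm = 3432.
    Write x = 1100 + 1144·t and substitute into x ≡ 0 (mod 3): 1144·t ≡ 0 − 1100 = -1100 (mod 3).
    Reduce coefficients mod 3: 1·t ≡ 1 (mod 3).
    So t ≡ 1 (mod 3).
    Then x = 1100 + 1144·1 = 2244, valid modulo lcm(1144, 3) = 3432: x ≡ 2244 (mod 3432).
Verify against each original: 2244 mod 8 = 4, 2244 mod 11 = 0, 2244 mod 13 = 8, 2244 mod 3 = 0.

x ≡ 2244 (mod 3432).


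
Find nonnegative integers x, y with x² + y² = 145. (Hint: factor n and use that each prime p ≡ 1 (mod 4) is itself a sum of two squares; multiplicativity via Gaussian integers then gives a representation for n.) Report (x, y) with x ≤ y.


Step 1: Factor n = 145 = 5 · 29.
Step 2: Check the mod-4 condition on each prime factor: 5 ≡ 1 (mod 4), exponent 1; 29 ≡ 1 (mod 4), exponent 1.
All primes ≡ 3 (mod 4) appear to even exponent (or don't appear), so by the two-squares theorem n IS expressible as a sum of two squares.
Step 3: Build a representation. Here n = 5 · 29 is a product of primes ≡ 1 (mod 4). Each prime p ≡ 1 (mod 4) is itself a sum of two squares; find a² by testing p − a² for a perfect square:
  5: 5 − 1² = 4 = 2² ⇒ 5 = 1² + 2².
  29: 29 − 1² = 28, 29 − 2² = 25 = 5² ⇒ 29 = 2² + 5².
  Combine using the Brahmagupta–Fibonacci identity (a² + b²)(c² + d²) = (ac − bd)² + (ad + bc)² = (ac + bd)² + (ad − bc)²:
  5 · 29 = 145: from (1² + 2²)(2² + 5²), take (1·2 − 2·5, 1·5 + 2·2) = (2 − 10, 5 + 4) = (-8, 9); dropping signs (only squares matter) gives (8, 9); check 8² + 9² = 64 + 81 = 145 ✓.
Step 4: Order so x ≤ y and verify: 8² + 9² = 64 + 81 = 145 = n. ✓

n = 145 = 8² + 9² (one valid representation with x ≤ y).


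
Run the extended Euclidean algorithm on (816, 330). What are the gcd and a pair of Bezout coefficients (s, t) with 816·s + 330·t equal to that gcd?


Euclidean algorithm on (816, 330) — divide until remainder is 0:
  816 = 2 · 330 + 156
  330 = 2 · 156 + 18
  156 = 8 · 18 + 12
  18 = 1 · 12 + 6
  12 = 2 · 6 + 0
gcd(816, 330) = 6.
Track Bezout coefficients alongside the remainders: start with r₀ = 816 = a·1 + b·0 (s = 1, t = 0) and r₁ = 330 = a·0 + b·1 (s = 0, t = 1); each new remainder r_{k+1} = r_{k-1} − q_k·r_k inherits s_{k+1} = s_{k-1} − q_k·s_k, t_{k+1} = t_{k-1} − q_k·t_k, so r_k = a·s_k + b·t_k at every step:
  q = 2: r = 156, s = 1 − 2·0 = 1, t = 0 − 2·1 = -2  (check: 816·1 + 330·(-2) = 156)
  q = 2: r = 18, s = 0 − 2·1 = -2, t = 1 − 2·(-2) = 5  (check: 816·(-2) + 330·5 = 18)
  q = 8: r = 12, s = 1 − 8·(-2) = 17, t = -2 − 8·5 = -42  (check: 816·17 + 330·(-42) = 12)
  q = 1: r = 6, s = -2 − 1·17 = -19, t = 5 − 1·(-42) = 47  (check: 816·(-19) + 330·47 = 6)
The row with r = 6 (the gcd) gives the Bezout coefficients s = -19, t = 47.
Result: 816 · (-19) + 330 · (47) = 6.

gcd(816, 330) = 6; s = -19, t = 47 (check: 816·(-19) + 330·47 = 6).


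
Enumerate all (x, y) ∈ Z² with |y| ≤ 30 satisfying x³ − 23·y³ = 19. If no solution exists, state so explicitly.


The equation is x³ - 23y³ = 19. For fixed y, x³ = 23·y³ + 19, so a solution requires the RHS to be a perfect cube.
Strategy: iterate y from -30 to 30, compute RHS = 23·y³ + 19, and check whether it is a (positive or negative) perfect cube.
Check small values of y:
  y = 0: RHS = 19 is not a perfect cube.
  y = 1: RHS = 42 is not a perfect cube.
  y = -1: RHS = -4 is not a perfect cube.
  y = 2: RHS = 203 is not a perfect cube.
  y = -2: RHS = -165 is not a perfect cube.
  y = 3: RHS = 640 is not a perfect cube.
  y = -3: RHS = -602 is not a perfect cube.
Continuing the search up to |y| = 30 finds no solutions either.
No (x, y) in the scanned range satisfies the equation.

No integer solutions with |y| ≤ 30.


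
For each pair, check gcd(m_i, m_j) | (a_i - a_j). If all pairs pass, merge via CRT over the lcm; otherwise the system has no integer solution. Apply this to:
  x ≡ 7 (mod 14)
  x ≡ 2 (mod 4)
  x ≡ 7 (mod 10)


Moduli 14, 4, 10 are not pairwise coprime, so CRT works modulo lcm(m_i) when all pairwise compatibility conditions hold.
Pairwise compatibility: gcd(m_i, m_j) must divide a_i - a_j for every pair.
Merge one congruence at a time:
  Start: x ≡ 7 (mod 14).
  Combine with x ≡ 2 (mod 4): gcd(14, 4) = 2, and 2 - 7 = -5 is NOT divisible by 2.
    ⇒ system is inconsistent (no integer solution).

No solution (the system is inconsistent).


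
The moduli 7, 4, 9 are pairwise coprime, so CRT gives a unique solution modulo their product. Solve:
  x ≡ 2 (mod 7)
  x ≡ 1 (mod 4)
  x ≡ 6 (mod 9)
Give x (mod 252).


Moduli 7, 4, 9 are pairwise coprime; by CRT there is a unique solution modulo M = 7 · 4 · 9 = 252.
Solve pairwise, accumulating the modulus:
  Start with x ≡ 2 (mod 7).
  Combine with x ≡ 1 (mod 4): since gcd(7, 4) = 1, we get a unique residue mod 28.
    Write x = 2 + 7·t and substitute into x ≡ 1 (mod 4): 7·t ≡ 1 − 2 = -1 (mod 4).
    Reduce coefficients mod 4: 3·t ≡ 3 (mod 4).
    The inverse of 3 mod 4 is 3 (since 3·3 = 9 = 2·4 + 1), so t ≡ 3·3 = 9 ≡ 1 (mod 4).
    Then x = 2 + 7·1 = 9, valid modulo lcm(7, 4) = 28: x ≡ 9 (mod 28).
  Combine with x ≡ 6 (mod 9): since gcd(28, 9) = 1, we get a unique residue mod 252.
    Write x = 9 + 28·t and substitute into x ≡ 6 (mod 9): 28·t ≡ 6 − 9 = -3 (mod 9).
    Reduce coefficients mod 9: 1·t ≡ 6 (mod 9).
    So t ≡ 6 (mod 9).
    Then x = 9 + 28·6 = 177, valid modulo lcm(28, 9) = 252: x ≡ 177 (mod 252).
Verify: 177 mod 7 = 2 ✓, 177 mod 4 = 1 ✓, 177 mod 9 = 6 ✓.

x ≡ 177 (mod 252).


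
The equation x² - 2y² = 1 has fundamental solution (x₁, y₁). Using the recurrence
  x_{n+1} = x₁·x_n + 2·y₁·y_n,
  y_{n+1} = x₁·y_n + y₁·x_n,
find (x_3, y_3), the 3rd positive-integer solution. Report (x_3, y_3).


Step 1: Find the fundamental solution (x₁, y₁) of x² - 2y² = 1.
  Expand √2 as a continued fraction. a₀ = ⌊√2⌋ = 1; iterate m_{k+1} = d_k·a_k − m_k, d_{k+1} = (2 − m_{k+1}²)/d_k, a_{k+1} = ⌊(a₀ + m_{k+1})/d_{k+1}⌋ (starting m₀ = 0, d₀ = 1), with convergents p_k = a_k·p_{k-1} + p_{k-2}, q_k = a_k·q_{k-1} + q_{k-2} (p₋₁ = 1, q₋₁ = 0):
  k = 0: a₀ = 1; p₀/q₀ = 1/1; p₀² − 2·q₀² = 1 − 2 = -1.
  k = 1: m = 1, d = 1, a = ⌊(1 + 1)/1⌋ = 2; p/q = (2·1 + 1)/(2·1 + 0) = 3/2; p² − 2·q² = 9 − 8 = 1.
  The first convergent with p² − 2·q² = 1 gives the fundamental solution (x₁, y₁) = (3, 2).
Step 2: Apply the recurrence (x_{n+1}, y_{n+1}) = (x₁x_n + 2y₁y_n, x₁y_n + y₁x_n) repeatedly.
  From (x_1, y_1) = (3, 2): x_2 = 3·3 + 2·2·2 = 17; y_2 = 3·2 + 2·3 = 12.
  From (x_2, y_2) = (17, 12): x_3 = 3·17 + 2·2·12 = 99; y_3 = 3·12 + 2·17 = 70.
Step 3: Verify x_3² - 2·y_3² = 9801 - 9800 = 1 (should be 1). ✓

(x_1, y_1) = (3, 2); (x_3, y_3) = (99, 70).


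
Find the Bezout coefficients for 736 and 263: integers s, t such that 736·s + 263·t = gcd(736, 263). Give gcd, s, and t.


Euclidean algorithm on (736, 263) — divide until remainder is 0:
  736 = 2 · 263 + 210
  263 = 1 · 210 + 53
  210 = 3 · 53 + 51
  53 = 1 · 51 + 2
  51 = 25 · 2 + 1
  2 = 2 · 1 + 0
gcd(736, 263) = 1.
Track Bezout coefficients alongside the remainders: start with r₀ = 736 = a·1 + b·0 (s = 1, t = 0) and r₁ = 263 = a·0 + b·1 (s = 0, t = 1); each new remainder r_{k+1} = r_{k-1} − q_k·r_k inherits s_{k+1} = s_{k-1} − q_k·s_k, t_{k+1} = t_{k-1} − q_k·t_k, so r_k = a·s_k + b·t_k at every step:
  q = 2: r = 210, s = 1 − 2·0 = 1, t = 0 − 2·1 = -2  (check: 736·1 + 263·(-2) = 210)
  q = 1: r = 53, s = 0 − 1·1 = -1, t = 1 − 1·(-2) = 3  (check: 736·(-1) + 263·3 = 53)
  q = 3: r = 51, s = 1 − 3·(-1) = 4, t = -2 − 3·3 = -11  (check: 736·4 + 263·(-11) = 51)
  q = 1: r = 2, s = -1 − 1·4 = -5, t = 3 − 1·(-11) = 14  (check: 736·(-5) + 263·14 = 2)
  q = 25: r = 1, s = 4 − 25·(-5) = 129, t = -11 − 25·14 = -361  (check: 736·129 + 263·(-361) = 1)
The row with r = 1 (the gcd) gives the Bezout coefficients s = 129, t = -361.
Result: 736 · (129) + 263 · (-361) = 1.

gcd(736, 263) = 1; s = 129, t = -361 (check: 736·129 + 263·(-361) = 1).


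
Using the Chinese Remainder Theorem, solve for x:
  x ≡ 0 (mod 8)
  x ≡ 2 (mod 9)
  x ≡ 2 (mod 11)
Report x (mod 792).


Moduli 8, 9, 11 are pairwise coprime; by CRT there is a unique solution modulo M = 8 · 9 · 11 = 792.
Solve pairwise, accumulating the modulus:
  Start with x ≡ 0 (mod 8).
  Combine with x ≡ 2 (mod 9): since gcd(8, 9) = 1, we get a unique residue mod 72.
    Write x = 0 + 8·t and substitute into x ≡ 2 (mod 9): 8·t ≡ 2 − 0 = 2 (mod 9).
    The inverse of 8 mod 9 is 8 (since 8·8 = 64 = 7·9 + 1), so t ≡ 8·2 = 16 ≡ 7 (mod 9).
    Then x = 0 + 8·7 = 56, valid modulo lcm(8, 9) = 72: x ≡ 56 (mod 72).
  Combine with x ≡ 2 (mod 11): since gcd(72, 11) = 1, we get a unique residue mod 792.
    Write x = 56 + 72·t and substitute into x ≡ 2 (mod 11): 72·t ≡ 2 − 56 = -54 (mod 11).
    Reduce coefficients mod 11: 6·t ≡ 1 (mod 11).
    The inverse of 6 mod 11 is 2 (since 6·2 = 12 = 1·11 + 1), so t ≡ 2·1 = 2 ≡ 2 (mod 11).
    Then x = 56 + 72·2 = 200, valid modulo lcm(72, 11) = 792: x ≡ 200 (mod 792).
Verify: 200 mod 8 = 0 ✓, 200 mod 9 = 2 ✓, 200 mod 11 = 2 ✓.

x ≡ 200 (mod 792).


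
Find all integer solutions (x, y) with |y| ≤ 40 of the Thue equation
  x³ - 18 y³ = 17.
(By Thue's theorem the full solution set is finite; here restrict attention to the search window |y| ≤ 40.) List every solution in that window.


The equation is x³ - 18y³ = 17. For fixed y, x³ = 18·y³ + 17, so a solution requires the RHS to be a perfect cube.
Strategy: iterate y from -40 to 40, compute RHS = 18·y³ + 17, and check whether it is a (positive or negative) perfect cube.
Check small values of y:
  y = 0: RHS = 17 is not a perfect cube.
  y = 1: RHS = 35 is not a perfect cube.
  y = -1: RHS = -1 = (-1)³ ⇒ x = -1 works.
  y = 2: RHS = 161 is not a perfect cube.
  y = -2: RHS = -127 is not a perfect cube.
  y = 3: RHS = 503 is not a perfect cube.
  y = -3: RHS = -469 is not a perfect cube.
Continuing the search up to |y| = 40 finds no further solutions beyond those listed.
Collected solutions: (-1, -1).

Solutions (with |y| ≤ 40): (-1, -1).


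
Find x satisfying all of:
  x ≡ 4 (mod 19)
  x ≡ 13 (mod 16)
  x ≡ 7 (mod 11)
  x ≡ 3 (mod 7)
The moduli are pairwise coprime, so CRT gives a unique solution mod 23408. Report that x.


Product of moduli M = 19 · 16 · 11 · 7 = 23408.
Merge one congruence at a time:
  Start: x ≡ 4 (mod 19).
  Combine with x ≡ 13 (mod 16); new modulus lcm = 304.
    Write x = 4 + 19·t and substitute into x ≡ 13 (mod 16): 19·t ≡ 13 − 4 = 9 (mod 16).
    Reduce coefficients mod 16: 3·t ≡ 9 (mod 16).
    The inverse of 3 mod 16 is 11 (since 3·11 = 33 = 2·16 + 1), so t ≡ 11·9 = 99 ≡ 3 (mod 16).
    Then x = 4 + 19·3 = 61, valid modulo lcm(19, 16) = 304: x ≡ 61 (mod 304).
  Combine with x ≡ 7 (mod 11); new modulus lcm = 3344.
    Write x = 61 + 304·t and substitute into x ≡ 7 (mod 11): 304·t ≡ 7 − 61 = -54 (mod 11).
    Reduce coefficients mod 11: 7·t ≡ 1 (mod 11).
    The inverse of 7 mod 11 is 8 (since 7·8 = 56 = 5·11 + 1), so t ≡ 8·1 = 8 ≡ 8 (mod 11).
    Then x = 61 + 304·8 = 2493, valid modulo lcm(304, 11) = 3344: x ≡ 2493 (mod 3344).
  Combine with x ≡ 3 (mod 7); new modulus lcm = 23408.
    Write x = 2493 + 3344·t and substitute into x ≡ 3 (mod 7): 3344·t ≡ 3 − 2493 = -2490 (mod 7).
    Reduce coefficients mod 7: 5·t ≡ 2 (mod 7).
    The inverse of 5 mod 7 is 3 (since 5·3 = 15 = 2·7 + 1), so t ≡ 3·2 = 6 ≡ 6 (mod 7).
    Then x = 2493 + 3344·6 = 22557, valid modulo lcm(3344, 7) = 23408: x ≡ 22557 (mod 23408).
Verify against each original: 22557 mod 19 = 4, 22557 mod 16 = 13, 22557 mod 11 = 7, 22557 mod 7 = 3.

x ≡ 22557 (mod 23408).


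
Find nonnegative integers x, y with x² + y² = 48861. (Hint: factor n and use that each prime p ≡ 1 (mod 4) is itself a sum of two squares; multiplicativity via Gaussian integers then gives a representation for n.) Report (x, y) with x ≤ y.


Step 1: Factor n = 48861 = 3^2 · 61 · 89.
Step 2: Check the mod-4 condition on each prime factor: 3 ≡ 3 (mod 4), exponent 2 (must be even); 61 ≡ 1 (mod 4), exponent 1; 89 ≡ 1 (mod 4), exponent 1.
All primes ≡ 3 (mod 4) appear to even exponent (or don't appear), so by the two-squares theorem n IS expressible as a sum of two squares.
Step 3: Build a representation. Group n = k² · m with k = 3 and m = 61 · 89 = 5429 (a product of primes ≡ 1 (mod 4)); a representation of m scales to one of n via (k·x)² + (k·y)² = k²(x² + y²). Each prime p ≡ 1 (mod 4) is itself a sum of two squares; find a² by testing p − a² for a perfect square:
  61: 61 − 1² = 60, 61 − 2² = 57, 61 − 3² = 52, 61 − 4² = 45, 61 − 5² = 36 = 6² ⇒ 61 = 5² + 6².
  89: 89 − 1² = 88, 89 − 2² = 85, 89 − 3² = 80, 89 − 4² = 73, 89 − 5² = 64 = 8² ⇒ 89 = 5² + 8².
  Combine using the Brahmagupta–Fibonacci identity (a² + b²)(c² + d²) = (ac − bd)² + (ad + bc)² = (ac + bd)² + (ad − bc)²:
  61 · 89 = 5429: from (5² + 6²)(5² + 8²), take (5·5 − 6·8, 5·8 + 6·5) = (25 − 48, 40 + 30) = (-23, 70); dropping signs (only squares matter) gives (23, 70); check 23² + 70² = 529 + 4900 = 5429 ✓.
  Scale by k = 3: (3·23, 3·70) = (69, 210).
Step 4: Order so x ≤ y and verify: 69² + 210² = 4761 + 44100 = 48861 = n. ✓

n = 48861 = 69² + 210² (one valid representation with x ≤ y).


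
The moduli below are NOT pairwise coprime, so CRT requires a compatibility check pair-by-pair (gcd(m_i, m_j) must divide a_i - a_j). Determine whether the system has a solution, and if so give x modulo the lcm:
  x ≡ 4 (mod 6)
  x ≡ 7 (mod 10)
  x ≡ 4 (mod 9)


Moduli 6, 10, 9 are not pairwise coprime, so CRT works modulo lcm(m_i) when all pairwise compatibility conditions hold.
Pairwise compatibility: gcd(m_i, m_j) must divide a_i - a_j for every pair.
Merge one congruence at a time:
  Start: x ≡ 4 (mod 6).
  Combine with x ≡ 7 (mod 10): gcd(6, 10) = 2, and 7 - 4 = 3 is NOT divisible by 2.
    ⇒ system is inconsistent (no integer solution).

No solution (the system is inconsistent).


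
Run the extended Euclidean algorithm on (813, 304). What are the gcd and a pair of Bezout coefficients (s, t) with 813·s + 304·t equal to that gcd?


Euclidean algorithm on (813, 304) — divide until remainder is 0:
  813 = 2 · 304 + 205
  304 = 1 · 205 + 99
  205 = 2 · 99 + 7
  99 = 14 · 7 + 1
  7 = 7 · 1 + 0
gcd(813, 304) = 1.
Track Bezout coefficients alongside the remainders: start with r₀ = 813 = a·1 + b·0 (s = 1, t = 0) and r₁ = 304 = a·0 + b·1 (s = 0, t = 1); each new remainder r_{k+1} = r_{k-1} − q_k·r_k inherits s_{k+1} = s_{k-1} − q_k·s_k, t_{k+1} = t_{k-1} − q_k·t_k, so r_k = a·s_k + b·t_k at every step:
  q = 2: r = 205, s = 1 − 2·0 = 1, t = 0 − 2·1 = -2  (check: 813·1 + 304·(-2) = 205)
  q = 1: r = 99, s = 0 − 1·1 = -1, t = 1 − 1·(-2) = 3  (check: 813·(-1) + 304·3 = 99)
  q = 2: r = 7, s = 1 − 2·(-1) = 3, t = -2 − 2·3 = -8  (check: 813·3 + 304·(-8) = 7)
  q = 14: r = 1, s = -1 − 14·3 = -43, t = 3 − 14·(-8) = 115  (check: 813·(-43) + 304·115 = 1)
The row with r = 1 (the gcd) gives the Bezout coefficients s = -43, t = 115.
Result: 813 · (-43) + 304 · (115) = 1.

gcd(813, 304) = 1; s = -43, t = 115 (check: 813·(-43) + 304·115 = 1).


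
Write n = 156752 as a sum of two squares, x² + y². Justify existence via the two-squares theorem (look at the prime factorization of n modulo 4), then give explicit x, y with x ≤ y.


Step 1: Factor n = 156752 = 2^4 · 97 · 101.
Step 2: Check the mod-4 condition on each prime factor: 2 = 2 (special); 97 ≡ 1 (mod 4), exponent 1; 101 ≡ 1 (mod 4), exponent 1.
All primes ≡ 3 (mod 4) appear to even exponent (or don't appear), so by the two-squares theorem n IS expressible as a sum of two squares.
Step 3: Build a representation. Group n = k² · m with k = 4 and m = 97 · 101 = 9797 (a product of primes ≡ 1 (mod 4)); a representation of m scales to one of n via (k·x)² + (k·y)² = k²(x² + y²). Each prime p ≡ 1 (mod 4) is itself a sum of two squares; find a² by testing p − a² for a perfect square:
  97: 97 − 1² = 96, 97 − 2² = 93, 97 − 3² = 88, 97 − 4² = 81 = 9² ⇒ 97 = 4² + 9².
  101: 101 − 1² = 100 = 10² ⇒ 101 = 1² + 10².
  Combine using the Brahmagupta–Fibonacci identity (a² + b²)(c² + d²) = (ac − bd)² + (ad + bc)² = (ac + bd)² + (ad − bc)²:
  97 · 101 = 9797: from (4² + 9²)(1² + 10²), take (4·1 − 9·10, 4·10 + 9·1) = (4 − 90, 40 + 9) = (-86, 49); dropping signs (only squares matter) gives (86, 49); check 86² + 49² = 7396 + 2401 = 9797 ✓.
  Scale by k = 4: (4·86, 4·49) = (344, 196).
Step 4: Order so x ≤ y and verify: 196² + 344² = 38416 + 118336 = 156752 = n. ✓

n = 156752 = 196² + 344² (one valid representation with x ≤ y).


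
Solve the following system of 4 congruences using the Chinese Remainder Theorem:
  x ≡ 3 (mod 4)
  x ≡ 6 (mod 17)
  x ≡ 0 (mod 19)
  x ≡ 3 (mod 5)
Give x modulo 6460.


Product of moduli M = 4 · 17 · 19 · 5 = 6460.
Merge one congruence at a time:
  Start: x ≡ 3 (mod 4).
  Combine with x ≡ 6 (mod 17); new modulus lcm = 68.
    Write x = 3 + 4·t and substitute into x ≡ 6 (mod 17): 4·t ≡ 6 − 3 = 3 (mod 17).
    The inverse of 4 mod 17 is 13 (since 4·13 = 52 = 3·17 + 1), so t ≡ 13·3 = 39 ≡ 5 (mod 17).
    Then x = 3 + 4·5 = 23, valid modulo lcm(4, 17) = 68: x ≡ 23 (mod 68).
  Combine with x ≡ 0 (mod 19); new modulus lcm = 1292.
    Write x = 23 + 68·t and substitute into x ≡ 0 (mod 19): 68·t ≡ 0 − 23 = -23 (mod 19).
    Reduce coefficients mod 19: 11·t ≡ 15 (mod 19).
    The inverse of 11 mod 19 is 7 (since 11·7 = 77 = 4·19 + 1), so t ≡ 7·15 = 105 ≡ 10 (mod 19).
    Then x = 23 + 68·10 = 703, valid modulo lcm(68, 19) = 1292: x ≡ 703 (mod 1292).
  Combine with x ≡ 3 (mod 5); new modulus lcm = 6460.
    Write x = 703 + 1292·t and substitute into x ≡ 3 (mod 5): 1292·t ≡ 3 − 703 = -700 (mod 5).
    Reduce coefficients mod 5: 2·t ≡ 0 (mod 5).
    The inverse of 2 mod 5 is 3 (since 2·3 = 6 = 1·5 + 1), so t ≡ 3·0 = 0 ≡ 0 (mod 5).
    Then x = 703 + 1292·0 = 703, valid modulo lcm(1292, 5) = 6460: x ≡ 703 (mod 6460).
Verify against each original: 703 mod 4 = 3, 703 mod 17 = 6, 703 mod 19 = 0, 703 mod 5 = 3.

x ≡ 703 (mod 6460).


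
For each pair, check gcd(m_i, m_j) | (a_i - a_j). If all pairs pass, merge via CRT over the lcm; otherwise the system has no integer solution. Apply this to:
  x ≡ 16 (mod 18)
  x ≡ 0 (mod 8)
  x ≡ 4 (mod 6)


Moduli 18, 8, 6 are not pairwise coprime, so CRT works modulo lcm(m_i) when all pairwise compatibility conditions hold.
Pairwise compatibility: gcd(m_i, m_j) must divide a_i - a_j for every pair.
Merge one congruence at a time:
  Start: x ≡ 16 (mod 18).
  Combine with x ≡ 0 (mod 8): gcd(18, 8) = 2; 0 - 16 = -16, which IS divisible by 2, so compatible.
    Write x = 16 + 18·t and substitute into x ≡ 0 (mod 8): 18·t ≡ 0 − 16 = -16 (mod 8).
    Divide the congruence (and modulus) by g = 2: 9·t ≡ -8 (mod 4).
    Reduce coefficients mod 4: 1·t ≡ 0 (mod 4).
    So t ≡ 0 (mod 4).
    Then x = 16 + 18·0 = 16, valid modulo lcm(18, 8) = 72: x ≡ 16 (mod 72).
  Combine with x ≡ 4 (mod 6): gcd(72, 6) = 6; 4 - 16 = -12, which IS divisible by 6, so compatible.
    Write x = 16 + 72·t and substitute into x ≡ 4 (mod 6): 72·t ≡ 4 − 16 = -12 (mod 6).
    Divide the congruence (and modulus) by g = 6: 12·t ≡ -2 (mod 1).
    Modulo 1 every t works; take t = 0.
    Then x = 16 + 72·0 = 16, valid modulo lcm(72, 6) = 72: x ≡ 16 (mod 72).
Verify: 16 mod 18 = 16, 16 mod 8 = 0, 16 mod 6 = 4.

x ≡ 16 (mod 72).


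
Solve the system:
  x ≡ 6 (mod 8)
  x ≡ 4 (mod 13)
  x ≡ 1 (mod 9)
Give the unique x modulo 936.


Moduli 8, 13, 9 are pairwise coprime; by CRT there is a unique solution modulo M = 8 · 13 · 9 = 936.
Solve pairwise, accumulating the modulus:
  Start with x ≡ 6 (mod 8).
  Combine with x ≡ 4 (mod 13): since gcd(8, 13) = 1, we get a unique residue mod 104.
    Write x = 6 + 8·t and substitute into x ≡ 4 (mod 13): 8·t ≡ 4 − 6 = -2 (mod 13).
    Reduce coefficients mod 13: 8·t ≡ 11 (mod 13).
    The inverse of 8 mod 13 is 5 (since 8·5 = 40 = 3·13 + 1), so t ≡ 5·11 = 55 ≡ 3 (mod 13).
    Then x = 6 + 8·3 = 30, valid modulo lcm(8, 13) = 104: x ≡ 30 (mod 104).
  Combine with x ≡ 1 (mod 9): since gcd(104, 9) = 1, we get a unique residue mod 936.
    Write x = 30 + 104·t and substitute into x ≡ 1 (mod 9): 104·t ≡ 1 − 30 = -29 (mod 9).
    Reduce coefficients mod 9: 5·t ≡ 7 (mod 9).
    The inverse of 5 mod 9 is 2 (since 5·2 = 10 = 1·9 + 1), so t ≡ 2·7 = 14 ≡ 5 (mod 9).
    Then x = 30 + 104·5 = 550, valid modulo lcm(104, 9) = 936: x ≡ 550 (mod 936).
Verify: 550 mod 8 = 6 ✓, 550 mod 13 = 4 ✓, 550 mod 9 = 1 ✓.

x ≡ 550 (mod 936).


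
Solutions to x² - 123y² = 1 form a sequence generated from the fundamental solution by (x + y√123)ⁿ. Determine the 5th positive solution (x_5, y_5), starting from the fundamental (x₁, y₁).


Step 1: Find the fundamental solution (x₁, y₁) of x² - 123y² = 1.
  Expand √123 as a continued fraction. a₀ = ⌊√123⌋ = 11; iterate m_{k+1} = d_k·a_k − m_k, d_{k+1} = (123 − m_{k+1}²)/d_k, a_{k+1} = ⌊(a₀ + m_{k+1})/d_{k+1}⌋ (starting m₀ = 0, d₀ = 1), with convergents p_k = a_k·p_{k-1} + p_{k-2}, q_k = a_k·q_{k-1} + q_{k-2} (p₋₁ = 1, q₋₁ = 0):
  k = 0: a₀ = 11; p₀/q₀ = 11/1; p₀² − 123·q₀² = 121 − 123 = -2.
  k = 1: m = 11, d = 2, a = ⌊(11 + 11)/2⌋ = 11; p/q = (11·11 + 1)/(11·1 + 0) = 122/11; p² − 123·q² = 14884 − 14883 = 1.
  The first convergent with p² − 123·q² = 1 gives the fundamental solution (x₁, y₁) = (122, 11).
Step 2: Apply the recurrence (x_{n+1}, y_{n+1}) = (x₁x_n + 123y₁y_n, x₁y_n + y₁x_n) repeatedly.
  From (x_1, y_1) = (122, 11): x_2 = 122·122 + 123·11·11 = 29767; y_2 = 122·11 + 11·122 = 2684.
  From (x_2, y_2) = (29767, 2684): x_3 = 122·29767 + 123·11·2684 = 7263026; y_3 = 122·2684 + 11·29767 = 654885.
  From (x_3, y_3) = (7263026, 654885): x_4 = 122·7263026 + 123·11·654885 = 1772148577; y_4 = 122·654885 + 11·7263026 = 159789256.
  From (x_4, y_4) = (1772148577, 159789256): x_5 = 122·1772148577 + 123·11·159789256 = 432396989762; y_5 = 122·159789256 + 11·1772148577 = 38987923579.
Step 3: Verify x_5² - 123·y_5² = 186967156755239132816644 - 186967156755239132816643 = 1 (should be 1). ✓

(x_1, y_1) = (122, 11); (x_5, y_5) = (432396989762, 38987923579).


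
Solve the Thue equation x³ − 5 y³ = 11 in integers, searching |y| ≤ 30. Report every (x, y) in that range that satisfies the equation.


The equation is x³ - 5y³ = 11. For fixed y, x³ = 5·y³ + 11, so a solution requires the RHS to be a perfect cube.
Strategy: iterate y from -30 to 30, compute RHS = 5·y³ + 11, and check whether it is a (positive or negative) perfect cube.
Check small values of y:
  y = 0: RHS = 11 is not a perfect cube.
  y = 1: RHS = 16 is not a perfect cube.
  y = -1: RHS = 6 is not a perfect cube.
  y = 2: RHS = 51 is not a perfect cube.
  y = -2: RHS = -29 is not a perfect cube.
  y = 3: RHS = 146 is not a perfect cube.
  y = -3: RHS = -124 is not a perfect cube.
Continuing the search up to |y| = 30 finds no solutions either.
No (x, y) in the scanned range satisfies the equation.

No integer solutions with |y| ≤ 30.


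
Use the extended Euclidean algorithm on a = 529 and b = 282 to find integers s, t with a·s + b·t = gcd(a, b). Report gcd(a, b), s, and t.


Euclidean algorithm on (529, 282) — divide until remainder is 0:
  529 = 1 · 282 + 247
  282 = 1 · 247 + 35
  247 = 7 · 35 + 2
  35 = 17 · 2 + 1
  2 = 2 · 1 + 0
gcd(529, 282) = 1.
Track Bezout coefficients alongside the remainders: start with r₀ = 529 = a·1 + b·0 (s = 1, t = 0) and r₁ = 282 = a·0 + b·1 (s = 0, t = 1); each new remainder r_{k+1} = r_{k-1} − q_k·r_k inherits s_{k+1} = s_{k-1} − q_k·s_k, t_{k+1} = t_{k-1} − q_k·t_k, so r_k = a·s_k + b·t_k at every step:
  q = 1: r = 247, s = 1 − 1·0 = 1, t = 0 − 1·1 = -1  (check: 529·1 + 282·(-1) = 247)
  q = 1: r = 35, s = 0 − 1·1 = -1, t = 1 − 1·(-1) = 2  (check: 529·(-1) + 282·2 = 35)
  q = 7: r = 2, s = 1 − 7·(-1) = 8, t = -1 − 7·2 = -15  (check: 529·8 + 282·(-15) = 2)
  q = 17: r = 1, s = -1 − 17·8 = -137, t = 2 − 17·(-15) = 257  (check: 529·(-137) + 282·257 = 1)
The row with r = 1 (the gcd) gives the Bezout coefficients s = -137, t = 257.
Result: 529 · (-137) + 282 · (257) = 1.

gcd(529, 282) = 1; s = -137, t = 257 (check: 529·(-137) + 282·257 = 1).


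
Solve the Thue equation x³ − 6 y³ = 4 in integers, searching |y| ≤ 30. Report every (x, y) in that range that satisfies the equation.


The equation is x³ - 6y³ = 4. For fixed y, x³ = 6·y³ + 4, so a solution requires the RHS to be a perfect cube.
Strategy: iterate y from -30 to 30, compute RHS = 6·y³ + 4, and check whether it is a (positive or negative) perfect cube.
Check small values of y:
  y = 0: RHS = 4 is not a perfect cube.
  y = 1: RHS = 10 is not a perfect cube.
  y = -1: RHS = -2 is not a perfect cube.
  y = 2: RHS = 52 is not a perfect cube.
  y = -2: RHS = -44 is not a perfect cube.
  y = 3: RHS = 166 is not a perfect cube.
  y = -3: RHS = -158 is not a perfect cube.
Continuing the search up to |y| = 30 finds no solutions either.
No (x, y) in the scanned range satisfies the equation.

No integer solutions with |y| ≤ 30.


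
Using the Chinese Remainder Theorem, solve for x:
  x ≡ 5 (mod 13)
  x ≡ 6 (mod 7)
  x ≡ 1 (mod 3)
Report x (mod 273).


Moduli 13, 7, 3 are pairwise coprime; by CRT there is a unique solution modulo M = 13 · 7 · 3 = 273.
Solve pairwise, accumulating the modulus:
  Start with x ≡ 5 (mod 13).
  Combine with x ≡ 6 (mod 7): since gcd(13, 7) = 1, we get a unique residue mod 91.
    Write x = 5 + 13·t and substitute into x ≡ 6 (mod 7): 13·t ≡ 6 − 5 = 1 (mod 7).
    Reduce coefficients mod 7: 6·t ≡ 1 (mod 7).
    The inverse of 6 mod 7 is 6 (since 6·6 = 36 = 5·7 + 1), so t ≡ 6·1 = 6 ≡ 6 (mod 7).
    Then x = 5 + 13·6 = 83, valid modulo lcm(13, 7) = 91: x ≡ 83 (mod 91).
  Combine with x ≡ 1 (mod 3): since gcd(91, 3) = 1, we get a unique residue mod 273.
    Write x = 83 + 91·t and substitute into x ≡ 1 (mod 3): 91·t ≡ 1 − 83 = -82 (mod 3).
    Reduce coefficients mod 3: 1·t ≡ 2 (mod 3).
    So t ≡ 2 (mod 3).
    Then x = 83 + 91·2 = 265, valid modulo lcm(91, 3) = 273: x ≡ 265 (mod 273).
Verify: 265 mod 13 = 5 ✓, 265 mod 7 = 6 ✓, 265 mod 3 = 1 ✓.

x ≡ 265 (mod 273).


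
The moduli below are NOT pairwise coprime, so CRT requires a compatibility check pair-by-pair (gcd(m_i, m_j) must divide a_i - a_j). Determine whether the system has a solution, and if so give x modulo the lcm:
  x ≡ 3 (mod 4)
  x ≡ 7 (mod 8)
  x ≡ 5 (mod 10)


Moduli 4, 8, 10 are not pairwise coprime, so CRT works modulo lcm(m_i) when all pairwise compatibility conditions hold.
Pairwise compatibility: gcd(m_i, m_j) must divide a_i - a_j for every pair.
Merge one congruence at a time:
  Start: x ≡ 3 (mod 4).
  Combine with x ≡ 7 (mod 8): gcd(4, 8) = 4; 7 - 3 = 4, which IS divisible by 4, so compatible.
    Write x = 3 + 4·t and substitute into x ≡ 7 (mod 8): 4·t ≡ 7 − 3 = 4 (mod 8).
    Divide the congruence (and modulus) by g = 4: 1·t ≡ 1 (mod 2).
    So t ≡ 1 (mod 2).
    Then x = 3 + 4·1 = 7, valid modulo lcm(4, 8) = 8: x ≡ 7 (mod 8).
  Combine with x ≡ 5 (mod 10): gcd(8, 10) = 2; 5 - 7 = -2, which IS divisible by 2, so compatible.
    Write x = 7 + 8·t and substitute into x ≡ 5 (mod 10): 8·t ≡ 5 − 7 = -2 (mod 10).
    Divide the congruence (and modulus) by g = 2: 4·t ≡ -1 (mod 5).
    Reduce coefficients mod 5: 4·t ≡ 4 (mod 5).
    The inverse of 4 mod 5 is 4 (since 4·4 = 16 = 3·5 + 1), so t ≡ 4·4 = 16 ≡ 1 (mod 5).
    Then x = 7 + 8·1 = 15, valid modulo lcm(8, 10) = 40: x ≡ 15 (mod 40).
Verify: 15 mod 4 = 3, 15 mod 8 = 7, 15 mod 10 = 5.

x ≡ 15 (mod 40).


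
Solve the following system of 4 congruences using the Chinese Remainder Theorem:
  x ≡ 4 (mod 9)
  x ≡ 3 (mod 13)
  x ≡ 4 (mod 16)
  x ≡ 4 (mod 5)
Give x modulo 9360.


Product of moduli M = 9 · 13 · 16 · 5 = 9360.
Merge one congruence at a time:
  Start: x ≡ 4 (mod 9).
  Combine with x ≡ 3 (mod 13); new modulus lcm = 117.
    Write x = 4 + 9·t and substitute into x ≡ 3 (mod 13): 9·t ≡ 3 − 4 = -1 (mod 13).
    Reduce coefficients mod 13: 9·t ≡ 12 (mod 13).
    The inverse of 9 mod 13 is 3 (since 9·3 = 27 = 2·13 + 1), so t ≡ 3·12 = 36 ≡ 10 (mod 13).
    Then x = 4 + 9·10 = 94, valid modulo lcm(9, 13) = 117: x ≡ 94 (mod 117).
  Combine with x ≡ 4 (mod 16); new modulus lcm = 1872.
    Write x = 94 + 117·t and substitute into x ≡ 4 (mod 16): 117·t ≡ 4 − 94 = -90 (mod 16).
    Reduce coefficients mod 16: 5·t ≡ 6 (mod 16).
    The inverse of 5 mod 16 is 13 (since 5·13 = 65 = 4·16 + 1), so t ≡ 13·6 = 78 ≡ 14 (mod 16).
    Then x = 94 + 117·14 = 1732, valid modulo lcm(117, 16) = 1872: x ≡ 1732 (mod 1872).
  Combine with x ≡ 4 (mod 5); new modulus lcm = 9360.
    Write x = 1732 + 1872·t and substitute into x ≡ 4 (mod 5): 1872·t ≡ 4 − 1732 = -1728 (mod 5).
    Reduce coefficients mod 5: 2·t ≡ 2 (mod 5).
    The inverse of 2 mod 5 is 3 (since 2·3 = 6 = 1·5 + 1), so t ≡ 3·2 = 6 ≡ 1 (mod 5).
    Then x = 1732 + 1872·1 = 3604, valid modulo lcm(1872, 5) = 9360: x ≡ 3604 (mod 9360).
Verify against each original: 3604 mod 9 = 4, 3604 mod 13 = 3, 3604 mod 16 = 4, 3604 mod 5 = 4.

x ≡ 3604 (mod 9360).


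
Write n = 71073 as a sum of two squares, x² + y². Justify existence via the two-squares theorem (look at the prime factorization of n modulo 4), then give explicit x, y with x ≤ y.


Step 1: Factor n = 71073 = 3^2 · 53 · 149.
Step 2: Check the mod-4 condition on each prime factor: 3 ≡ 3 (mod 4), exponent 2 (must be even); 53 ≡ 1 (mod 4), exponent 1; 149 ≡ 1 (mod 4), exponent 1.
All primes ≡ 3 (mod 4) appear to even exponent (or don't appear), so by the two-squares theorem n IS expressible as a sum of two squares.
Step 3: Build a representation. Group n = k² · m with k = 3 and m = 53 · 149 = 7897 (a product of primes ≡ 1 (mod 4)); a representation of m scales to one of n via (k·x)² + (k·y)² = k²(x² + y²). Each prime p ≡ 1 (mod 4) is itself a sum of two squares; find a² by testing p − a² for a perfect square:
  53: 53 − 1² = 52, 53 − 2² = 49 = 7² ⇒ 53 = 2² + 7².
  149: 149 − 1² = 148, 149 − 2² = 145, 149 − 3² = 140, 149 − 4² = 133, 149 − 5² = 124, 149 − 6² = 113, 149 − 7² = 100 = 10² ⇒ 149 = 7² + 10².
  Combine using the Brahmagupta–Fibonacci identity (a² + b²)(c² + d²) = (ac − bd)² + (ad + bc)² = (ac + bd)² + (ad − bc)²:
  53 · 149 = 7897: from (2² + 7²)(7² + 10²), take (2·7 − 7·10, 2·10 + 7·7) = (14 − 70, 20 + 49) = (-56, 69); dropping signs (only squares matter) gives (56, 69); check 56² + 69² = 3136 + 4761 = 7897 ✓.
  Scale by k = 3: (3·56, 3·69) = (168, 207).
Step 4: Order so x ≤ y and verify: 168² + 207² = 28224 + 42849 = 71073 = n. ✓

n = 71073 = 168² + 207² (one valid representation with x ≤ y).


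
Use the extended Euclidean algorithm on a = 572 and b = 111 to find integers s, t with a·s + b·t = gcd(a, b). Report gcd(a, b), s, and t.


Euclidean algorithm on (572, 111) — divide until remainder is 0:
  572 = 5 · 111 + 17
  111 = 6 · 17 + 9
  17 = 1 · 9 + 8
  9 = 1 · 8 + 1
  8 = 8 · 1 + 0
gcd(572, 111) = 1.
Track Bezout coefficients alongside the remainders: start with r₀ = 572 = a·1 + b·0 (s = 1, t = 0) and r₁ = 111 = a·0 + b·1 (s = 0, t = 1); each new remainder r_{k+1} = r_{k-1} − q_k·r_k inherits s_{k+1} = s_{k-1} − q_k·s_k, t_{k+1} = t_{k-1} − q_k·t_k, so r_k = a·s_k + b·t_k at every step:
  q = 5: r = 17, s = 1 − 5·0 = 1, t = 0 − 5·1 = -5  (check: 572·1 + 111·(-5) = 17)
  q = 6: r = 9, s = 0 − 6·1 = -6, t = 1 − 6·(-5) = 31  (check: 572·(-6) + 111·31 = 9)
  q = 1: r = 8, s = 1 − 1·(-6) = 7, t = -5 − 1·31 = -36  (check: 572·7 + 111·(-36) = 8)
  q = 1: r = 1, s = -6 − 1·7 = -13, t = 31 − 1·(-36) = 67  (check: 572·(-13) + 111·67 = 1)
The row with r = 1 (the gcd) gives the Bezout coefficients s = -13, t = 67.
Result: 572 · (-13) + 111 · (67) = 1.

gcd(572, 111) = 1; s = -13, t = 67 (check: 572·(-13) + 111·67 = 1).


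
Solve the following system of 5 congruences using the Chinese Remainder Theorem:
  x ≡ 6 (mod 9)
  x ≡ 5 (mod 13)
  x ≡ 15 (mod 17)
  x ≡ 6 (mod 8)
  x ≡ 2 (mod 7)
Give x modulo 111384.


Product of moduli M = 9 · 13 · 17 · 8 · 7 = 111384.
Merge one congruence at a time:
  Start: x ≡ 6 (mod 9).
  Combine with x ≡ 5 (mod 13); new modulus lcm = 117.
    Write x = 6 + 9·t and substitute into x ≡ 5 (mod 13): 9·t ≡ 5 − 6 = -1 (mod 13).
    Reduce coefficients mod 13: 9·t ≡ 12 (mod 13).
    The inverse of 9 mod 13 is 3 (since 9·3 = 27 = 2·13 + 1), so t ≡ 3·12 = 36 ≡ 10 (mod 13).
    Then x = 6 + 9·10 = 96, valid modulo lcm(9, 13) = 117: x ≡ 96 (mod 117).
  Combine with x ≡ 15 (mod 17); new modulus lcm = 1989.
    Write x = 96 + 117·t and substitute into x ≡ 15 (mod 17): 117·t ≡ 15 − 96 = -81 (mod 17).
    Reduce coefficients mod 17: 15·t ≡ 4 (mod 17).
    The inverse of 15 mod 17 is 8 (since 15·8 = 120 = 7·17 + 1), so t ≡ 8·4 = 32 ≡ 15 (mod 17).
    Then x = 96 + 117·15 = 1851, valid modulo lcm(117, 17) = 1989: x ≡ 1851 (mod 1989).
  Combine with x ≡ 6 (mod 8); new modulus lcm = 15912.
    Write x = 1851 + 1989·t and substitute into x ≡ 6 (mod 8): 1989·t ≡ 6 − 1851 = -1845 (mod 8).
    Reduce coefficients mod 8: 5·t ≡ 3 (mod 8).
    The inverse of 5 mod 8 is 5 (since 5·5 = 25 = 3·8 + 1), so t ≡ 5·3 = 15 ≡ 7 (mod 8).
    Then x = 1851 + 1989·7 = 15774, valid modulo lcm(1989, 8) = 15912: x ≡ 15774 (mod 15912).
  Combine with x ≡ 2 (mod 7); new modulus lcm = 111384.
    Write x = 15774 + 15912·t and substitute into x ≡ 2 (mod 7): 15912·t ≡ 2 − 15774 = -15772 (mod 7).
    Reduce coefficients mod 7: 1·t ≡ 6 (mod 7).
    So t ≡ 6 (mod 7).
    Then x = 15774 + 15912·6 = 111246, valid modulo lcm(15912, 7) = 111384: x ≡ 111246 (mod 111384).
Verify against each original: 111246 mod 9 = 6, 111246 mod 13 = 5, 111246 mod 17 = 15, 111246 mod 8 = 6, 111246 mod 7 = 2.

x ≡ 111246 (mod 111384).
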